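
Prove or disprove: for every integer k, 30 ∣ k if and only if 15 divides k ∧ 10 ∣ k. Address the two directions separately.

Equivalent; both directions hold.

Converse. Suppose 15 ∣ k and 10 ∣ k. Any common multiple of 15 and 10 is a multiple of their lcm; here lcm(15, 10) = 15·10/gcd(15, 10) = 150/5 = 30, so 30 ∣ k.

Forward direction. If 30 ∣ k, write k = 30q. Since 30 = 2·15, k = 15·(2q), so 15 ∣ k; and since 30 = 3·10, k = 10·(3q), so 10 ∣ k.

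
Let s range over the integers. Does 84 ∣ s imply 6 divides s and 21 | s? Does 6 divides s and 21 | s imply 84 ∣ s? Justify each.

[⇐] This fails: take s = 42. Both 6 ∣ 42 and 21 ∣ 42, yet 42 is not a multiple of 84 (since 42 = 0·84 + 42), so 84 ∤ 42.

[⇒] If 84 ∣ s, write s = 84q. Since 84 = 14·6, s = 6·(14q), so 6 ∣ s; and since 84 = 4·21, s = 21·(4q), so 21 ∣ s.

The forward direction holds; the converse fails.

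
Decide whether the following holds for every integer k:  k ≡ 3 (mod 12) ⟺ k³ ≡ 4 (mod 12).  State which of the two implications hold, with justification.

(→) This fails: take k = 3. Then 3 ≡ 3 (mod 12), but 3³ = 27 ≡ 3 (mod 12), not 4.

(←) This fails: take k = 4. Then 4³ = 64 ≡ 4 (mod 12), yet 4 ≡ 4 (mod 12), not 3.

Neither direction holds.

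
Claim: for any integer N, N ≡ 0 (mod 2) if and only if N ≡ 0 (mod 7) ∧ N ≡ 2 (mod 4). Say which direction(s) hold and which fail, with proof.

(→) This fails: N = 0 gives 0 ≡ 0 (mod 2) but 0 ≡ 0 (mod 4), so the conjunction on the right does not hold.

(←) Conversely, if N ≡ 0 (mod 7) and N ≡ 2 (mod 4), then by the Chinese remainder theorem N ≡ 14 (mod 28). Since 14 ≡ 0 (mod 2) and 2 ∣ 28, we get N ≡ 0 (mod 2).

Only the reverse direction holds.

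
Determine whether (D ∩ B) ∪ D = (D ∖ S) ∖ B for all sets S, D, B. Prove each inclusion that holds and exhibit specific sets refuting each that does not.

The sets are not equal: only the reverse inclusion holds.

Forward inclusion. This inclusion fails. Take S = {1}, D = {1}, B = ∅; then 1 ∈ (D ∩ B) ∪ D but 1 ∉ (D ∖ S) ∖ B.

Reverse inclusion. Let x ∈ (D ∖ S) ∖ B. Then x ∈ D and x ∉ S, B, from which x ∈ (D ∩ B) ∪ D.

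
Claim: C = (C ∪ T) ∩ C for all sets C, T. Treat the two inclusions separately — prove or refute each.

(⟸) Let x ∈ (C ∪ T) ∩ C. Then either x ∈ C and x ∉ T; or x ∈ C ∩ T. In each case x ∈ C, so (C ∪ T) ∩ C ⊆ C.

(⟹) Let x ∈ C. Then either x ∈ C and x ∉ T; or x ∈ C ∩ T. In each case x ∈ (C ∪ T) ∩ C, so C ⊆ (C ∪ T) ∩ C.

The two sets are equal.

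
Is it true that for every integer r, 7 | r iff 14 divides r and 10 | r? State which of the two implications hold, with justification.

Forward direction. This fails: take r = 7. Certainly 7 ∣ 7, but 14 ∤ 7.

Converse. Suppose 14 ∣ r and 10 ∣ r. Any common multiple of 14 and 10 is a multiple of their lcm; here lcm(14, 10) = 14·10/gcd(14, 10) = 140/2 = 70, so 70 ∣ r. Since 7 ∣ 70, it follows that 7 ∣ r.

Only the converse holds.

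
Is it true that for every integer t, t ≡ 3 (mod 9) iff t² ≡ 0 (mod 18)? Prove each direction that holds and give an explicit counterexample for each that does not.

Neither implication holds.

(⟹) This fails: take t = 3. Then 3 ≡ 3 (mod 9), but 3² = 9 ≡ 9 (mod 18), not 0.

(⟸) This fails: take t = 0. Then 0² = 0 ≡ 0 (mod 18), yet 0 ≡ 0 (mod 9), not 3.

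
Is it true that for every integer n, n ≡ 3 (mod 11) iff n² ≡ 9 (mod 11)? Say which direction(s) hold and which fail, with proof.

Forward direction. Suppose n ≡ 3 (mod 11). Write n = 11j + 3. Then (11j + 3)² = 121j² + 66j + 9 = 11(11j² + 6j) + 9, so n² ≡ 9 (mod 11).

Converse. This fails: take n = 8. Then 8² = 64 ≡ 9 (mod 11), yet 8 ≡ 8 (mod 11), not 3.

(⇒) holds; (⇐) fails.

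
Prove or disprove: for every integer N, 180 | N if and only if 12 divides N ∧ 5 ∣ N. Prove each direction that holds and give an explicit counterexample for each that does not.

(→) If 180 ∣ N, write N = 180q. Since 180 = 15·12, N = 12·(15q), so 12 ∣ N; and since 180 = 36·5, N = 5·(36q), so 5 ∣ N.

(←) This fails: take N = 60. Both 12 ∣ 60 and 5 ∣ 60, yet 60 is not a multiple of 180 (since 60 = 0·180 + 60), so 180 ∤ 60.

Only the forward implication holds.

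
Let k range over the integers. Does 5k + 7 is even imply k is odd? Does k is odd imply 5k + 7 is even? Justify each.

Forward direction. Suppose 5k + 7 is even. Since 5 is odd, 5k and k have the same parity, so 5k + 7 ≡ k + 7 (mod 2). As 7 is odd, 5k + 7 is even exactly when k is odd. Thus k is odd.

Converse. Suppose k is odd; write k = 2j + 1. Then 5k + 7 = 5·(2j + 1) + 7 = 2·5j + 12, which is even.

Both directions hold; the statement is true.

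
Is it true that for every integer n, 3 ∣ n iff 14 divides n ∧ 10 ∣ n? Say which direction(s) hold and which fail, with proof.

(⇒) fails and (⇐) fails.

[⇒] This fails: take n = 3. Certainly 3 ∣ 3, but 14 ∤ 3.

[⇐] This fails: take n = 70. Both 14 ∣ 70 and 10 ∣ 70, yet 70 is not a multiple of 3 (since 70 = 23·3 + 1), so 3 ∤ 70.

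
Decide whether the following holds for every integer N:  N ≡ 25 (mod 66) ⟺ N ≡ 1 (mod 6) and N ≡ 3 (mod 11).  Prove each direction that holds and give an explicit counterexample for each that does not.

Both implications hold.

(⇒) Suppose N ≡ 25 (mod 66); write N = 66j + 25. Since 6 ∣ 66, reducing mod 6 gives N ≡ 25 ≡ 1 (mod 6); since 11 ∣ 66, reducing mod 11 gives N ≡ 25 ≡ 3 (mod 11).

(⇐) Conversely, if N ≡ 1 (mod 6) and N ≡ 3 (mod 11), then by the Chinese remainder theorem N ≡ 25 (mod 66). This is exactly N ≡ 25 (mod 66).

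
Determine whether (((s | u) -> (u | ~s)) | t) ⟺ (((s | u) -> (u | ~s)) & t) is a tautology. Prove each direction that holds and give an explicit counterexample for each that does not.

Only the reverse direction holds.

[⇒] This fails. Under s = F, u = F, t = F, the left side is true but the right side is false.

[⇐] Assume the antecedent. If s is true, the antecedent forces (s = T, u = T, t = T), and ((s | u) -> (u | ~s)) | t holds there. If s is false, ((s | u) -> (u | ~s)) | t reduces to true regardless of the other variables. Either way ((s | u) -> (u | ~s)) | t holds.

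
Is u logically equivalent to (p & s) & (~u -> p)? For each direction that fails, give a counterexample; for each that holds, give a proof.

Neither implication holds.

(⇒) This fails. Under p = F, u = T, s = F, the left side is true but the right side is false.

(⇐) This fails. Under p = T, u = F, s = T, the left side is false but the right side is true.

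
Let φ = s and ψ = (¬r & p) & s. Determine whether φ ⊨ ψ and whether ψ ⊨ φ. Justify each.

Converse. Assume the antecedent. If s is true, s reduces to true regardless of the other variables. If s is false, the antecedent cannot hold. Either way s holds.

Forward direction. This fails. Under s = T, p = F, r = F, the left side is true but the right side is false.

Only the converse holds.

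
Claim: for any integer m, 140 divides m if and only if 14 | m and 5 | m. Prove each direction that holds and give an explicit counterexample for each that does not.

Forward direction. If 140 ∣ m, write m = 140q. Since 140 = 10·14, m = 14·(10q), so 14 ∣ m; and since 140 = 28·5, m = 5·(28q), so 5 ∣ m.

Converse. This fails: take m = 70. Both 14 ∣ 70 and 5 ∣ 70, yet 70 is not a multiple of 140 (since 70 = 0·140 + 70), so 140 ∤ 70.

Not equivalent: only (⇒) holds.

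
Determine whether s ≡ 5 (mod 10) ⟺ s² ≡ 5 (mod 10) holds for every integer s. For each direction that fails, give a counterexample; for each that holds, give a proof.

(→) Suppose s ≡ 5 (mod 10). Write s = 10j + 5. Then (10j + 5)² = 100j² + 100j + 25 = 10(10j² + 10j + 2) + 5, so s² ≡ 5 (mod 10).

(←) Conversely, suppose s² ≡ 5 (mod 10). The only residue r in {0, …, 9} with r² ≡ 5 (mod 10) is r = 5, so s ≡ 5 (mod 10).

Equivalent; both directions hold.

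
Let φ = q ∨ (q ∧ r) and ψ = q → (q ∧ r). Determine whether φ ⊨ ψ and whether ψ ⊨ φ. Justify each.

(→) This fails. Under r = F, q = T, the left side is true but the right side is false.

(←) This fails. Under r = F, q = F, the left side is false but the right side is true.

Both directions fail.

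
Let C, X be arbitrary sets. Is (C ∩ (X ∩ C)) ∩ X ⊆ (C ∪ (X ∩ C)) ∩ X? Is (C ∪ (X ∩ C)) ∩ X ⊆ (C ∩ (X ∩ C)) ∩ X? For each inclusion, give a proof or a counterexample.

(⟹) Let x ∈ (C ∩ (X ∩ C)) ∩ X. Then x ∈ C ∩ X, from which x ∈ (C ∪ (X ∩ C)) ∩ X.

(⟸) Let x ∈ (C ∪ (X ∩ C)) ∩ X. Then x ∈ C ∩ X, from which x ∈ (C ∩ (X ∩ C)) ∩ X.

Both inclusions hold.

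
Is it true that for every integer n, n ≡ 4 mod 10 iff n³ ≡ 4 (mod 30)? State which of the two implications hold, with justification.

(⇒) This fails: take n = 14. Then 14 ≡ 4 (mod 10), but 14³ = 2744 ≡ 14 (mod 30), not 4.

(⇐) Conversely, the residues r modulo 30 with r³ ≡ 4 (mod 30) are exactly {4}, and each is ≡ 4 (mod 10).

(⇒) fails; (⇐) holds.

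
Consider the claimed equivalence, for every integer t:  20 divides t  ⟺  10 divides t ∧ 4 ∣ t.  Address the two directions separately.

(→) If 20 ∣ t, write t = 20q. Since 20 = 2·10, t = 10·(2q), so 10 ∣ t; and since 20 = 5·4, t = 4·(5q), so 4 ∣ t.

(←) Suppose 10 ∣ t and 4 ∣ t. Any common multiple of 10 and 4 is a multiple of their lcm; here lcm(10, 4) = 10·4/gcd(10, 4) = 40/2 = 20, so 20 ∣ t.

Both implications hold.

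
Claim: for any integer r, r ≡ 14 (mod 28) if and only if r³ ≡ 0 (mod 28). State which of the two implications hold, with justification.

[⇒] Suppose r ≡ 14 (mod 28). Write r = 28j + 14. Then (28j + 14)³ = 21952j³ + 32928j² + 16464j + 2744 = 28(784j³ + 1176j² + 588j + 98) + 0, so r³ ≡ 0 (mod 28).

[⇐] This fails: take r = 0. Then 0³ = 0 ≡ 0 (mod 28), yet 0 ≡ 0 (mod 28), not 14.

Only the forward implication holds.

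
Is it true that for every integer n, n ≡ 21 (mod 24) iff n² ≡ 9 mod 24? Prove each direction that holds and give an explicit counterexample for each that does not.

(⇒) Suppose n ≡ 21 (mod 24). Write n = 24j + 21. Then (24j + 21)² = 576j² + 1008j + 441 = 24(24j² + 42j + 18) + 9, so n² ≡ 9 (mod 24).

(⇐) This fails: take n = 3. Then 3² = 9 ≡ 9 (mod 24), yet 3 ≡ 3 (mod 24), not 21.

Only the forward direction holds.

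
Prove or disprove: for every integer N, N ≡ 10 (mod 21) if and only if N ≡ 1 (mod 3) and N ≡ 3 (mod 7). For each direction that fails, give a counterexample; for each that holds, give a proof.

(→) Suppose N ≡ 10 (mod 21); write N = 21j + 10. Since 3 ∣ 21, reducing mod 3 gives N ≡ 10 ≡ 1 (mod 3); since 7 ∣ 21, reducing mod 7 gives N ≡ 10 ≡ 3 (mod 7).

(←) Conversely, if N ≡ 1 (mod 3) and N ≡ 3 (mod 7), then by the Chinese remainder theorem N ≡ 10 (mod 21). This is exactly N ≡ 10 (mod 21).

Equivalent; both directions hold.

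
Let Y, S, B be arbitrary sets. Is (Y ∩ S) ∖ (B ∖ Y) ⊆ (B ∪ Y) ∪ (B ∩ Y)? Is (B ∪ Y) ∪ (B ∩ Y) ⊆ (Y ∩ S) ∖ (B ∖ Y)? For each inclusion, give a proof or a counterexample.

The sets are not equal: only the forward inclusion holds.

(⟹) Let x ∈ (Y ∩ S) ∖ (B ∖ Y). Then either x ∈ Y ∩ S and x ∉ B; or x ∈ Y ∩ S ∩ B. In each case x ∈ (B ∪ Y) ∪ (B ∩ Y), so (Y ∩ S) ∖ (B ∖ Y) ⊆ (B ∪ Y) ∪ (B ∩ Y).

(⟸) This inclusion fails. Take Y = {1}, S = ∅, B = ∅; then 1 ∈ (B ∪ Y) ∪ (B ∩ Y) but 1 ∉ (Y ∩ S) ∖ (B ∖ Y).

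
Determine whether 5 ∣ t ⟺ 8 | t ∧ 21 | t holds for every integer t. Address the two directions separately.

Both directions fail.

(→) This fails: take t = 5. Certainly 5 ∣ 5, but 8 ∤ 5.

(←) This fails: take t = 168. Both 8 ∣ 168 and 21 ∣ 168, yet 168 is not a multiple of 5 (since 168 = 33·5 + 3), so 5 ∤ 168.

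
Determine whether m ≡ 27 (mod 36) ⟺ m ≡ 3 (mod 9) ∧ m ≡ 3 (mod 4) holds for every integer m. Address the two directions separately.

Both directions fail.

[⇒] This fails: m = 27 gives 27 ≡ 27 (mod 36) but 27 ≡ 0 (mod 9), so the conjunction on the right does not hold.

[⇐] This fails: m = 3 satisfies both congruences on the right (3 ≡ 3 mod 9 and 3 ≡ 3 mod 4) yet 3 ≡ 3 (mod 36), not 27.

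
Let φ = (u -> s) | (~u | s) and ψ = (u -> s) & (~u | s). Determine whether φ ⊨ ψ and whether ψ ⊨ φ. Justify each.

Both directions hold.

(⟹) Assume the antecedent. If s is true, (u -> s) & (~u | s) reduces to true regardless of the other variables. If s is false, the antecedent forces (s = F, u = F), and (u -> s) & (~u | s) holds there. Either way (u -> s) & (~u | s) holds.

(⟸) Assume the antecedent. If s is true, (u -> s) | (~u | s) reduces to true regardless of the other variables. If s is false, the antecedent forces (s = F, u = F), and (u -> s) | (~u | s) holds there. Either way (u -> s) | (~u | s) holds.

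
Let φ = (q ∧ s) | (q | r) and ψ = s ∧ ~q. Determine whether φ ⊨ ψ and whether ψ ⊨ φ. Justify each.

Neither implication holds.

[⇒] This fails. Under q = T, s = F, r = F, the left side is true but the right side is false.

[⇐] This fails. Under q = F, s = T, r = F, the left side is false but the right side is true.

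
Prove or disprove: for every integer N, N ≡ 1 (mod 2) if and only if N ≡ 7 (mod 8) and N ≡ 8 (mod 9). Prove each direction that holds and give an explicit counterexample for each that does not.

[⇒] This fails: N = 1 gives 1 ≡ 1 (mod 2) but 1 ≡ 1 (mod 8), so the conjunction on the right does not hold.

[⇐] Conversely, if N ≡ 7 (mod 8) and N ≡ 8 (mod 9), then by the Chinese remainder theorem N ≡ 71 (mod 72). Since 71 ≡ 1 (mod 2) and 2 ∣ 72, we get N ≡ 1 (mod 2).

(⇒) fails; (⇐) holds.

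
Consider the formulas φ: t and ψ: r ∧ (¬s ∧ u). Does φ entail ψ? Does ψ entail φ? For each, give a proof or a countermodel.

(⇒) This fails. Under u = F, r = F, t = T, s = F, the left side is true but the right side is false.

(⇐) This fails. Under u = T, r = T, t = F, s = F, the left side is false but the right side is true.

Neither direction holds.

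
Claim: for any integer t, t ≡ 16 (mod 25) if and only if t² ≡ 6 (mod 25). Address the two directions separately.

Only the forward implication holds.

(⟹) Suppose t ≡ 16 (mod 25). Write t = 25j + 16. Then (25j + 16)² = 625j² + 800j + 256 = 25(25j² + 32j + 10) + 6, so t² ≡ 6 (mod 25).

(⟸) This fails: take t = 9. Then 9² = 81 ≡ 6 (mod 25), yet 9 ≡ 9 (mod 25), not 16.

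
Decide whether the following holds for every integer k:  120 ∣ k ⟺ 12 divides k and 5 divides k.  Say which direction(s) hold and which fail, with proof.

Not equivalent: only (⇒) holds.

(⇒) If 120 ∣ k, write k = 120q. Since 120 = 10·12, k = 12·(10q), so 12 ∣ k; and since 120 = 24·5, k = 5·(24q), so 5 ∣ k.

(⇐) This fails: take k = 60. Both 12 ∣ 60 and 5 ∣ 60, yet 60 is not a multiple of 120 (since 60 = 0·120 + 60), so 120 ∤ 60.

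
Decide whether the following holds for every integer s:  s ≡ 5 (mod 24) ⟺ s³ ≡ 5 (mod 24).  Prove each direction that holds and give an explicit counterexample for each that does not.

(←) Suppose s³ ≡ 5 (mod 24). The only residue r in {0, …, 23} with r³ ≡ 5 (mod 24) is r = 5, so s ≡ 5 (mod 24).

(→) Suppose s ≡ 5 (mod 24). Write s = 24j + 5. Then (24j + 5)³ = 13824j³ + 8640j² + 1800j + 125 = 24(576j³ + 360j² + 75j + 5) + 5, so s³ ≡ 5 (mod 24).

Equivalent; both directions hold.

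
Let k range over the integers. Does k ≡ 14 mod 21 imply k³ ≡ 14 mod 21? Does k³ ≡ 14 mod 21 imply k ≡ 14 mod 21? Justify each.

Equivalent; both directions hold.

(⟹) Suppose k ≡ 14 mod 21. Write k = 21j + 14. Then (21j + 14)³ = 9261j³ + 18522j² + 12348j + 2744 = 21(441j³ + 882j² + 588j + 130) + 14, so k³ ≡ 14 (mod 21).

(⟸) Conversely, suppose k³ ≡ 14 (mod 21). The only residue r in {0, …, 20} with r³ ≡ 14 (mod 21) is r = 14, so k ≡ 14 (mod 21).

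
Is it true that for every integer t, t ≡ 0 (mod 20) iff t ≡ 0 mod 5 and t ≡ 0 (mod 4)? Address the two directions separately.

Both directions hold; the statement is true.

[⇒] Suppose t ≡ 0 (mod 20); write t = 20j + 0. Since 5 ∣ 20, reducing mod 5 gives t ≡ 0 (mod 5); since 4 ∣ 20, reducing mod 4 gives t ≡ 0 (mod 4).

[⇐] Conversely, if t ≡ 0 (mod 5) and t ≡ 0 (mod 4), then by the Chinese remainder theorem t ≡ 0 (mod 20). This is exactly t ≡ 0 (mod 20).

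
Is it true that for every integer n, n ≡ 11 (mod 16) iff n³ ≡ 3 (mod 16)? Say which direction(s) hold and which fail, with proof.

Converse. Suppose n³ ≡ 3 (mod 16). The only residue r in {0, …, 15} with r³ ≡ 3 (mod 16) is r = 11, so n ≡ 11 (mod 16).

Forward direction. Suppose n ≡ 11 (mod 16). Write n = 16j + 11. Then (16j + 11)³ = 4096j³ + 8448j² + 5808j + 1331 = 16(256j³ + 528j² + 363j + 83) + 3, so n³ ≡ 3 (mod 16).

Both directions hold; the statement is true.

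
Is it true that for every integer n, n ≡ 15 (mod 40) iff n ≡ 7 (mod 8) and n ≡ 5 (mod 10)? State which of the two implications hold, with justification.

Both implications hold.

(⟸) If n ≡ 7 (mod 8) and n ≡ 5 (mod 10), then by the Chinese remainder theorem n ≡ 15 (mod 40). This is exactly n ≡ 15 (mod 40).

(⟹) Suppose n ≡ 15 (mod 40); write n = 40j + 15. Since 8 ∣ 40, reducing mod 8 gives n ≡ 15 ≡ 7 (mod 8); since 10 ∣ 40, reducing mod 10 gives n ≡ 15 ≡ 5 (mod 10).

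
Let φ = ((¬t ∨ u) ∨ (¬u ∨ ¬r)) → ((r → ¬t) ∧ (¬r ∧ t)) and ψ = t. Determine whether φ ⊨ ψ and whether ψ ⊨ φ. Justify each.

(⇒) Assume the antecedent. If t is true, t reduces to true regardless of the other variables. If t is false, the antecedent cannot hold. Either way t holds.

(⇐) This fails. Under t = T, u = F, r = T, the left side is false but the right side is true.

Only the forward direction holds.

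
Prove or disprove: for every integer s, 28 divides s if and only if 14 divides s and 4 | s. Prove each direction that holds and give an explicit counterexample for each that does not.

[⇒] If 28 ∣ s, write s = 28q. Since 28 = 2·14, s = 14·(2q), so 14 ∣ s; and since 28 = 7·4, s = 4·(7q), so 4 ∣ s.

[⇐] Suppose 14 ∣ s and 4 ∣ s. Any common multiple of 14 and 4 is a multiple of their lcm; here lcm(14, 4) = 14·4/gcd(14, 4) = 56/2 = 28, so 28 ∣ s.

Both implications hold.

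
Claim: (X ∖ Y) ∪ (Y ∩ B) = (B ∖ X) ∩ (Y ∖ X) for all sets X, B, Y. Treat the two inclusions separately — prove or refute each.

(⟸) Let x ∈ (B ∖ X) ∩ (Y ∖ X). Then x ∈ B ∩ Y and x ∉ X, from which x ∈ (X ∖ Y) ∪ (Y ∩ B).

(⟹) This inclusion fails. Take X = {1}, B = ∅, Y = ∅; then 1 ∈ (X ∖ Y) ∪ (Y ∩ B) but 1 ∉ (B ∖ X) ∩ (Y ∖ X).

Only the reverse inclusion holds.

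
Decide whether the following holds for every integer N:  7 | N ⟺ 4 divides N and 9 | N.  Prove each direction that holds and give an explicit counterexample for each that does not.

(→) This fails: take N = 7. Certainly 7 ∣ 7, but 4 ∤ 7.

(←) This fails: take N = 36. Both 4 ∣ 36 and 9 ∣ 36, yet 36 is not a multiple of 7 (since 36 = 5·7 + 1), so 7 ∤ 36.

Both directions fail.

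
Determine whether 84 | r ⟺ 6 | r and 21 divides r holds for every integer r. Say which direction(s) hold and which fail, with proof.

[⇒] If 84 ∣ r, write r = 84q. Since 84 = 14·6, r = 6·(14q), so 6 ∣ r; and since 84 = 4·21, r = 21·(4q), so 21 ∣ r.

[⇐] This fails: take r = 42. Both 6 ∣ 42 and 21 ∣ 42, yet 42 is not a multiple of 84 (since 42 = 0·84 + 42), so 84 ∤ 42.

Not equivalent: only (⇒) holds.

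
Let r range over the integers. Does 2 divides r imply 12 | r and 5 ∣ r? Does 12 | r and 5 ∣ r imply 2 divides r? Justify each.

The forward direction fails; the converse holds.

[⇐] Suppose 12 ∣ r and 5 ∣ r. Any common multiple of 12 and 5 is a multiple of their lcm; here gcd(12, 5) = 1, so lcm(12, 5) = 12·5 = 60, so 60 ∣ r. Since 2 ∣ 60, it follows that 2 ∣ r.

[⇒] This fails: take r = 2. Certainly 2 ∣ 2, but 12 ∤ 2.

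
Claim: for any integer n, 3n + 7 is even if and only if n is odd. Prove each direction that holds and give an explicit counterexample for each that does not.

Both implications hold.

Converse. Suppose n is odd; write n = 2j + 1. Then 3n + 7 = 3·(2j + 1) + 7 = 2·3j + 10, which is even.

Forward direction. Suppose 3n + 7 is even. Since 3 is odd, 3n and n have the same parity, so 3n + 7 ≡ n + 7 (mod 2). As 7 is odd, 3n + 7 is even exactly when n is odd. Thus n is odd.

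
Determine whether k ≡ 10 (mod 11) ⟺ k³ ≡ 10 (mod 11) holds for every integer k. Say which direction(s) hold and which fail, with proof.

(←) Suppose k³ ≡ 10 (mod 11). The only residue r in {0, …, 10} with r³ ≡ 10 (mod 11) is r = 10, so k ≡ 10 (mod 11).

(→) Suppose k ≡ 10 (mod 11). Write k = 11j + 10. Then (11j + 10)³ = 1331j³ + 3630j² + 3300j + 1000 = 11(121j³ + 330j² + 300j + 90) + 10, so k³ ≡ 10 (mod 11).

Both directions hold.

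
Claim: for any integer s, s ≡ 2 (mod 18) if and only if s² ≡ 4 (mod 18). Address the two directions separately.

Only the forward direction holds.

[⇒] Suppose s ≡ 2 (mod 18). Write s = 18j + 2. Then (18j + 2)² = 324j² + 72j + 4 = 18(18j² + 4j) + 4, so s² ≡ 4 (mod 18).

[⇐] This fails: take s = 16. Then 16² = 256 ≡ 4 (mod 18), yet 16 ≡ 16 (mod 18), not 2.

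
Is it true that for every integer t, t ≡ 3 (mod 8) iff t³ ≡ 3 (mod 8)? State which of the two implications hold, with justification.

Both directions hold.

[⇐] Suppose t³ ≡ 3 (mod 8). The only residue r in {0, …, 7} with r³ ≡ 3 (mod 8) is r = 3, so t ≡ 3 (mod 8).

[⇒] Suppose t ≡ 3 (mod 8). Write t = 8j + 3. Then (8j + 3)³ = 512j³ + 576j² + 216j + 27 = 8(64j³ + 72j² + 27j + 3) + 3, so t³ ≡ 3 (mod 8).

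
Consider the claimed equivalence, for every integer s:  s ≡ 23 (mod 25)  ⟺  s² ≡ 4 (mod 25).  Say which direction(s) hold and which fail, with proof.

The forward direction holds; the converse fails.

[⇒] Suppose s ≡ 23 (mod 25). Write s = 25j + 23. Then (25j + 23)² = 625j² + 1150j + 529 = 25(25j² + 46j + 21) + 4, so s² ≡ 4 (mod 25).

[⇐] This fails: take s = 2. Then 2² = 4 ≡ 4 (mod 25), yet 2 ≡ 2 (mod 25), not 23.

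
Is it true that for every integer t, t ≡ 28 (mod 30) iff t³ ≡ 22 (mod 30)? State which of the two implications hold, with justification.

[⇐] Suppose t³ ≡ 22 (mod 30). The only residue r in {0, …, 29} with r³ ≡ 22 (mod 30) is r = 28, so t ≡ 28 (mod 30).

[⇒] Suppose t ≡ 28 (mod 30). Write t = 30j + 28. Then (30j + 28)³ = 27000j³ + 75600j² + 70560j + 21952 = 30(900j³ + 2520j² + 2352j + 731) + 22, so t³ ≡ 22 (mod 30).

Both implications hold.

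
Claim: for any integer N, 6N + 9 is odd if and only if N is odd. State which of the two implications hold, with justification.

(⟸) Suppose N is odd. Since 6 is even, 6N is even for every N, so 6N + 9 has the same parity as 9, which is odd. Hence 6N + 9 is odd.

(⟹) This fails: take N = 4. Then 6N + 9 = 33, which is odd, yet N = 4 is even, not odd.

Not equivalent: only (⇐) holds.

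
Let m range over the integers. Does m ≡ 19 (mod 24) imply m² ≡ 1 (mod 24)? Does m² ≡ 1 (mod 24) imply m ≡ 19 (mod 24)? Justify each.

Only the forward implication holds.

(⟹) Suppose m ≡ 19 (mod 24). Write m = 24j + 19. Then (24j + 19)² = 576j² + 912j + 361 = 24(24j² + 38j + 15) + 1, so m² ≡ 1 (mod 24).

(⟸) This fails: take m = 1. Then 1² = 1 ≡ 1 (mod 24), yet 1 ≡ 1 (mod 24), not 19.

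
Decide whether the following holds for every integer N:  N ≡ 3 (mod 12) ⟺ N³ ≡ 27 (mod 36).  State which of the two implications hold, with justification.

(⟹) Suppose N ≡ 3 (mod 12). Working modulo 36, N ∈ {3, 15, 27}; for each such r, r³ ≡ 27 (mod 36).

(⟸) Conversely, the residues r modulo 36 with r³ ≡ 27 (mod 36) are exactly {3, 15, 27}, and each is ≡ 3 (mod 12).

Both directions hold.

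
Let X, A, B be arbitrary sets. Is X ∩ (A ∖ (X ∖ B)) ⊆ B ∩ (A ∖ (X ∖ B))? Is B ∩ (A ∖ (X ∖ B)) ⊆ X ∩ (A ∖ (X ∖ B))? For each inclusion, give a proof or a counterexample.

(⊆) holds; (⊇) fails.

(⊆) Let x ∈ X ∩ (A ∖ (X ∖ B)). Then x ∈ X ∩ A ∩ B, from which x ∈ B ∩ (A ∖ (X ∖ B)).

(⊇) This inclusion fails. Take X = ∅, A = {1}, B = {1}; then 1 ∈ B ∩ (A ∖ (X ∖ B)) but 1 ∉ X ∩ (A ∖ (X ∖ B)).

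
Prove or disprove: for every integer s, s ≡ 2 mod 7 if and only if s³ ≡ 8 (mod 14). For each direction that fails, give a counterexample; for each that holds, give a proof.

(⇒) fails and (⇐) fails.

(→) This fails: take s = 9. Then 9 ≡ 2 (mod 7), but 9³ = 729 ≡ 1 (mod 14), not 8.

(←) This fails: take s = 4. Then 4³ = 64 ≡ 8 (mod 14), yet 4 ≡ 4 (mod 7), not 2.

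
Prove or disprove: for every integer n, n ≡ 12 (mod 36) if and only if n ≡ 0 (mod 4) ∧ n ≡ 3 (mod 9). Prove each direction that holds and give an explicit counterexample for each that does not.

Both directions hold; the statement is true.

Converse. If n ≡ 0 (mod 4) and n ≡ 3 (mod 9), then by the Chinese remainder theorem n ≡ 12 (mod 36). This is exactly n ≡ 12 (mod 36).

Forward direction. Suppose n ≡ 12 (mod 36); write n = 36j + 12. Since 4 ∣ 36, reducing mod 4 gives n ≡ 12 ≡ 0 (mod 4); since 9 ∣ 36, reducing mod 9 gives n ≡ 12 ≡ 3 (mod 9).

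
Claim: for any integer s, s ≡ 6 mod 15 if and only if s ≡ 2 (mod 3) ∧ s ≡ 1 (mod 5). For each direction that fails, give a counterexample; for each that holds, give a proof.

(⇒) This fails: s = 6 gives 6 ≡ 6 (mod 15) but 6 ≡ 0 (mod 3), so the conjunction on the right does not hold.

(⇐) This fails: s = 11 satisfies both congruences on the right (11 ≡ 2 mod 3 and 11 ≡ 1 mod 5) yet 11 ≡ 11 (mod 15), not 6.

Neither implication holds.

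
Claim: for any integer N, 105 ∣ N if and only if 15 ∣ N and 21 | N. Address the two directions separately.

Both implications hold.

(⇒) If 105 ∣ N, write N = 105q. Since 105 = 7·15, N = 15·(7q), so 15 ∣ N; and since 105 = 5·21, N = 21·(5q), so 21 ∣ N.

(⇐) Suppose 15 ∣ N and 21 ∣ N. Any common multiple of 15 and 21 is a multiple of their lcm; here lcm(15, 21) = 15·21/gcd(15, 21) = 315/3 = 105, so 105 ∣ N.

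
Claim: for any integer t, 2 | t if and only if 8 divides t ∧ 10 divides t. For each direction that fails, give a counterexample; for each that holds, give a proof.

(⇒) This fails: take t = 2. Certainly 2 ∣ 2, but 8 ∤ 2.

(⇐) Suppose 8 ∣ t and 10 ∣ t. Any common multiple of 8 and 10 is a multiple of their lcm; here lcm(8, 10) = 8·10/gcd(8, 10) = 80/2 = 40, so 40 ∣ t. Since 2 ∣ 40, it follows that 2 ∣ t.

Only the converse holds.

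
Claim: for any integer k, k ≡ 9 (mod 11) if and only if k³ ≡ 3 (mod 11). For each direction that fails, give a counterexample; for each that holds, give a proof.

The biconditional holds.

[⇒] Suppose k ≡ 9 (mod 11). Write k = 11j + 9. Then (11j + 9)³ = 1331j³ + 3267j² + 2673j + 729 = 11(121j³ + 297j² + 243j + 66) + 3, so k³ ≡ 3 (mod 11).

[⇐] For the converse, argue contrapositively. If k ≢ 9 (mod 11), then k is congruent to one of 0, 1, 2, 3, 4, 5, 6, 7, 8, 10 modulo 11, and these give k³ ≡ 0, 1, 8, 5, 9, 4, 7, 2, 6, 10 respectively — never 3.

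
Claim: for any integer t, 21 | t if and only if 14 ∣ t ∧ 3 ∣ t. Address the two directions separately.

Not equivalent: only (⇐) holds.

[⇒] This fails: take t = 21. Certainly 21 ∣ 21, but 14 ∤ 21.

[⇐] Suppose 14 ∣ t and 3 ∣ t. Any common multiple of 14 and 3 is a multiple of their lcm; here gcd(14, 3) = 1, so lcm(14, 3) = 14·3 = 42, so 42 ∣ t. Since 21 ∣ 42, it follows that 21 ∣ t.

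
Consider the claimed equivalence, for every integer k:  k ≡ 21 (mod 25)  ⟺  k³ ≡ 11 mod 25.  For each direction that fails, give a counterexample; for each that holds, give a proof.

[⇒] Suppose k ≡ 21 (mod 25). Write k = 25j + 21. Then (25j + 21)³ = 15625j³ + 39375j² + 33075j + 9261 = 25(625j³ + 1575j² + 1323j + 370) + 11, so k³ ≡ 11 (mod 25).

[⇐] Conversely, suppose k³ ≡ 11 (mod 25). The only residue r in {0, …, 24} with r³ ≡ 11 (mod 25) is r = 21, so k ≡ 21 (mod 25).

Equivalent; both directions hold.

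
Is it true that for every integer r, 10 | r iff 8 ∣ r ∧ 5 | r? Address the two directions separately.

(→) This fails: take r = 10. Certainly 10 ∣ 10, but 8 ∤ 10.

(←) Suppose 8 ∣ r and 5 ∣ r. Any common multiple of 8 and 5 is a multiple of their lcm; here gcd(8, 5) = 1, so lcm(8, 5) = 8·5 = 40, so 40 ∣ r. Since 10 ∣ 40, it follows that 10 ∣ r.

Only the converse holds.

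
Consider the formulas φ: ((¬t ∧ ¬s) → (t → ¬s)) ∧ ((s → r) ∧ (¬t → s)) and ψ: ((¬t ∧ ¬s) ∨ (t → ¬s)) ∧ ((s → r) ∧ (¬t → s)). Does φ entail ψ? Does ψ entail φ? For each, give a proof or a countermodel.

(⇒) This fails. Under s = T, t = T, r = T, the left side is true but the right side is false.

(⇐) Assume the antecedent. If s is true, the antecedent forces (s = T, t = F, r = T), and the consequent holds there. If s is false, the antecedent forces (s = F, t = T, r = F) or (s = F, t = T, r = T), and the consequent holds there. Either way the consequent holds.

Only the converse holds.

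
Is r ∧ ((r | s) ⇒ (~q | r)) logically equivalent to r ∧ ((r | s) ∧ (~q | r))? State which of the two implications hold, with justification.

[⇐] Assume the antecedent. If q is true, the antecedent forces (q = T, r = T, s = F) or (q = T, r = T, s = T), and r ∧ ((r | s) ⇒ (~q | r)) holds there. If q is false, the antecedent forces (q = F, r = T, s = F) or (q = F, r = T, s = T), and r ∧ ((r | s) ⇒ (~q | r)) holds there. Either way r ∧ ((r | s) ⇒ (~q | r)) holds.

[⇒] Assume the antecedent. If q is true, the antecedent forces (q = T, r = T, s = F) or (q = T, r = T, s = T), and r ∧ ((r | s) ∧ (~q | r)) holds there. If q is false, the antecedent forces (q = F, r = T, s = F) or (q = F, r = T, s = T), and r ∧ ((r | s) ∧ (~q | r)) holds there. Either way r ∧ ((r | s) ∧ (~q | r)) holds.

Both directions hold; the statement is true.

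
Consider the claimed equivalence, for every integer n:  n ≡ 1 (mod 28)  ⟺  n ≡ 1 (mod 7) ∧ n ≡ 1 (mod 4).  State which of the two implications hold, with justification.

[⇒] Suppose n ≡ 1 (mod 28); write n = 28j + 1. Since 7 ∣ 28, reducing mod 7 gives n ≡ 1 (mod 7); since 4 ∣ 28, reducing mod 4 gives n ≡ 1 (mod 4).

[⇐] Conversely, if n ≡ 1 (mod 7) and n ≡ 1 (mod 4), then by the Chinese remainder theorem n ≡ 1 (mod 28). This is exactly n ≡ 1 (mod 28).

Both implications hold.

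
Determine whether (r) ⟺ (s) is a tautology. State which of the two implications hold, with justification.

(→) This fails. Under s = F, r = T, the left side is true but the right side is false.

(←) This fails. Under s = T, r = F, the left side is false but the right side is true.

(⇒) fails and (⇐) fails.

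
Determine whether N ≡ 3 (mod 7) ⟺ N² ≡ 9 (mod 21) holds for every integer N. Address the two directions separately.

Both directions fail.

(→) This fails: take N = 10. Then 10 ≡ 3 (mod 7), but 10² = 100 ≡ 16 (mod 21), not 9.

(←) This fails: take N = 18. Then 18² = 324 ≡ 9 (mod 21), yet 18 ≡ 4 (mod 7), not 3.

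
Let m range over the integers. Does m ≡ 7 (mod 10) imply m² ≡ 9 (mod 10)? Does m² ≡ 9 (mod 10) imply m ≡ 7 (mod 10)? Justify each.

(→) Suppose m ≡ 7 (mod 10). Write m = 10j + 7. Then (10j + 7)² = 100j² + 140j + 49 = 10(10j² + 14j + 4) + 9, so m² ≡ 9 (mod 10).

(←) This fails: take m = 3. Then 3² = 9 ≡ 9 (mod 10), yet 3 ≡ 3 (mod 10), not 7.

Only the forward direction holds.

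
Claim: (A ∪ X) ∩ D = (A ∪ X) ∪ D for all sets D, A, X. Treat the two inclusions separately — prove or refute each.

Only the forward inclusion holds.

(⟹) Let x ∈ (A ∪ X) ∩ D. Then either x ∈ D ∩ A and x ∉ X; or x ∈ D ∩ X and x ∉ A; or x ∈ D ∩ A ∩ X. In each case x ∈ (A ∪ X) ∪ D, so (A ∪ X) ∩ D ⊆ (A ∪ X) ∪ D.

(⟸) This inclusion fails. Take D = {1}, A = ∅, X = ∅; then 1 ∈ (A ∪ X) ∪ D but 1 ∉ (A ∪ X) ∩ D.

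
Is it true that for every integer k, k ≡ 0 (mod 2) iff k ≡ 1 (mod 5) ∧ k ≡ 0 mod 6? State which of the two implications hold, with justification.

Forward direction. This fails: k = 0 gives 0 ≡ 0 (mod 2) but 0 ≡ 0 (mod 5), so the conjunction on the right does not hold.

Converse. If k ≡ 1 (mod 5) and k ≡ 0 (mod 6), then by the Chinese remainder theorem k ≡ 6 (mod 30). Since 6 ≡ 0 (mod 2) and 2 ∣ 30, we get k ≡ 0 (mod 2).

(⇒) fails; (⇐) holds.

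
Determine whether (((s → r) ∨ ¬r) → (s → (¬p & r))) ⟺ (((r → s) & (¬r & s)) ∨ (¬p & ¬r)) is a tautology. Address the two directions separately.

(⟹) This fails. Under r = T, s = F, p = F, the left side is true but the right side is false.

(⟸) This fails. Under r = F, s = T, p = F, the left side is false but the right side is true.

Neither direction holds.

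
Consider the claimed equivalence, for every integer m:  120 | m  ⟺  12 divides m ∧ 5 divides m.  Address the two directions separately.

Only the forward implication holds.

(←) This fails: take m = 60. Both 12 ∣ 60 and 5 ∣ 60, yet 60 is not a multiple of 120 (since 60 = 0·120 + 60), so 120 ∤ 60.

(→) If 120 ∣ m, write m = 120q. Since 120 = 10·12, m = 12·(10q), so 12 ∣ m; and since 120 = 24·5, m = 5·(24q), so 5 ∣ m.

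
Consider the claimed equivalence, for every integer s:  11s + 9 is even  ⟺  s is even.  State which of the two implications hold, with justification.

(⟹) This fails: s = 3 gives 11s + 9 = 42, which is even, but 3 is odd, not even.

(⟸) This also fails: s = 2 is even, but 11s + 9 = 31 is odd, not even.

Both directions fail.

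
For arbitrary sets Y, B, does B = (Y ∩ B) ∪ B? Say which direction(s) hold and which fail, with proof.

Both inclusions hold; the sets are equal.

(⊇) Let x ∈ (Y ∩ B) ∪ B. Then either x ∈ B and x ∉ Y; or x ∈ Y ∩ B. In each case x ∈ B, so (Y ∩ B) ∪ B ⊆ B.

(⊆) Let x ∈ B. Then either x ∈ B and x ∉ Y; or x ∈ Y ∩ B. In each case x ∈ (Y ∩ B) ∪ B, so B ⊆ (Y ∩ B) ∪ B.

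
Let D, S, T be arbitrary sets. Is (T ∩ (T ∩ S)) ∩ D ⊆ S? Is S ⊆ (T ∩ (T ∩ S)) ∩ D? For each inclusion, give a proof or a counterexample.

Forward inclusion. Let x ∈ (T ∩ (T ∩ S)) ∩ D. Then x ∈ D ∩ S ∩ T, from which x ∈ S.

Reverse inclusion. This inclusion fails. Take D = ∅, S = {1}, T = ∅; then 1 ∈ S but 1 ∉ (T ∩ (T ∩ S)) ∩ D.

The sets are not equal: only the forward inclusion holds.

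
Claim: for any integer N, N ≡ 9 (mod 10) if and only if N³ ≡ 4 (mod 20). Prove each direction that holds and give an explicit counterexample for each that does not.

Neither implication holds.

(⇒) This fails: take N = 9. Then 9 ≡ 9 (mod 10), but 9³ = 729 ≡ 9 (mod 20), not 4.

(⇐) This fails: take N = 4. Then 4³ = 64 ≡ 4 (mod 20), yet 4 ≡ 4 (mod 10), not 9.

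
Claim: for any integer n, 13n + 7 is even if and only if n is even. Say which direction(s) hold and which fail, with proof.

Both directions fail.

Forward direction. This fails: n = 3 gives 13n + 7 = 46, which is even, but 3 is odd, not even.

Converse. This also fails: n = 0 is even, but 13n + 7 = 7 is odd, not even.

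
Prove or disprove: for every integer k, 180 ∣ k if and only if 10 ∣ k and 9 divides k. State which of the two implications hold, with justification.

Only the forward direction holds.

[⇒] If 180 ∣ k, write k = 180q. Since 180 = 18·10, k = 10·(18q), so 10 ∣ k; and since 180 = 20·9, k = 9·(20q), so 9 ∣ k.

[⇐] This fails: take k = 90. Both 10 ∣ 90 and 9 ∣ 90, yet 90 is not a multiple of 180 (since 90 = 0·180 + 90), so 180 ∤ 90.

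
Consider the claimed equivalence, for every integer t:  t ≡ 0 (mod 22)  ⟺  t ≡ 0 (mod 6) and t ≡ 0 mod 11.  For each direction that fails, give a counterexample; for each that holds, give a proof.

Only the reverse direction holds.

(←) If t ≡ 0 (mod 6) and t ≡ 0 (mod 11), then by the Chinese remainder theorem t ≡ 0 (mod 66). Since 0 ≡ 0 (mod 22) and 22 ∣ 66, we get t ≡ 0 (mod 22).

(→) This fails: t = 44 gives 44 ≡ 0 (mod 22) but 44 ≡ 2 (mod 6), so the conjunction on the right does not hold.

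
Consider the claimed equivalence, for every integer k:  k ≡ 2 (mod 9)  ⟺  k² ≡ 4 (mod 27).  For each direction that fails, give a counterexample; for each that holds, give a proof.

Both directions fail.

(→) This fails: take k = 11. Then 11 ≡ 2 (mod 9), but 11² = 121 ≡ 13 (mod 27), not 4.

(←) This fails: take k = 25. Then 25² = 625 ≡ 4 (mod 27), yet 25 ≡ 7 (mod 9), not 2.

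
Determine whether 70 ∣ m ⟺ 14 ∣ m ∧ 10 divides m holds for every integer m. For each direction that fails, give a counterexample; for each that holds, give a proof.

Both directions hold; the statement is true.

(⇒) If 70 ∣ m, write m = 70q. Since 70 = 5·14, m = 14·(5q), so 14 ∣ m; and since 70 = 7·10, m = 10·(7q), so 10 ∣ m.

(⇐) Suppose 14 ∣ m and 10 ∣ m. Any common multiple of 14 and 10 is a multiple of their lcm; here lcm(14, 10) = 14·10/gcd(14, 10) = 140/2 = 70, so 70 ∣ m.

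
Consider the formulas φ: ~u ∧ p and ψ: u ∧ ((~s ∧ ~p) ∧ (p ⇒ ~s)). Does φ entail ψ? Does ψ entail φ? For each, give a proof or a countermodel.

(⇒) This fails. Under s = F, u = F, p = T, the left side is true but the right side is false.

(⇐) This fails. Under s = F, u = T, p = F, the left side is false but the right side is true.

(⇒) fails and (⇐) fails.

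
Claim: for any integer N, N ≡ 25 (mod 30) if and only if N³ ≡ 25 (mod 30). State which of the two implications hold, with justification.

Both directions hold.

(→) Suppose N ≡ 25 (mod 30). Write N = 30j + 25. Then (30j + 25)³ = 27000j³ + 67500j² + 56250j + 15625 = 30(900j³ + 2250j² + 1875j + 520) + 25, so N³ ≡ 25 (mod 30).

(←) Conversely, suppose N³ ≡ 25 (mod 30). The only residue r in {0, …, 29} with r³ ≡ 25 (mod 30) is r = 25, so N ≡ 25 (mod 30).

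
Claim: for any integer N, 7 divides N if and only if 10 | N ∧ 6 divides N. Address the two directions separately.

Neither implication holds.

(⇒) This fails: take N = 7. Certainly 7 ∣ 7, but 10 ∤ 7.

(⇐) This fails: take N = 30. Both 10 ∣ 30 and 6 ∣ 30, yet 30 is not a multiple of 7 (since 30 = 4·7 + 2), so 7 ∤ 30.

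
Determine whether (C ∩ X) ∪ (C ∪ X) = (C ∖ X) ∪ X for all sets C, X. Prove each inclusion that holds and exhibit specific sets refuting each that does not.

Both inclusions hold; the sets are equal.

(⟹) Let x ∈ (C ∩ X) ∪ (C ∪ X). Then either x ∈ C and x ∉ X; or x ∈ X and x ∉ C; or x ∈ C ∩ X. In each case x ∈ (C ∖ X) ∪ X, so (C ∩ X) ∪ (C ∪ X) ⊆ (C ∖ X) ∪ X.

(⟸) Let x ∈ (C ∖ X) ∪ X. Then either x ∈ C and x ∉ X; or x ∈ X and x ∉ C; or x ∈ C ∩ X. In each case x ∈ (C ∩ X) ∪ (C ∪ X), so (C ∖ X) ∪ X ⊆ (C ∩ X) ∪ (C ∪ X).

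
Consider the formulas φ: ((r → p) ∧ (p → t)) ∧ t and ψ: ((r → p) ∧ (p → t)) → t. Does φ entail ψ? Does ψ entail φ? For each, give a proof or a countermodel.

(→) Assume the antecedent. If t is true, ((r → p) ∧ (p → t)) → t reduces to true regardless of the other variables. If t is false, the antecedent cannot hold. Either way ((r → p) ∧ (p → t)) → t holds.

(←) This fails. Under t = F, p = T, r = F, the left side is false but the right side is true.

Only the forward implication holds.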